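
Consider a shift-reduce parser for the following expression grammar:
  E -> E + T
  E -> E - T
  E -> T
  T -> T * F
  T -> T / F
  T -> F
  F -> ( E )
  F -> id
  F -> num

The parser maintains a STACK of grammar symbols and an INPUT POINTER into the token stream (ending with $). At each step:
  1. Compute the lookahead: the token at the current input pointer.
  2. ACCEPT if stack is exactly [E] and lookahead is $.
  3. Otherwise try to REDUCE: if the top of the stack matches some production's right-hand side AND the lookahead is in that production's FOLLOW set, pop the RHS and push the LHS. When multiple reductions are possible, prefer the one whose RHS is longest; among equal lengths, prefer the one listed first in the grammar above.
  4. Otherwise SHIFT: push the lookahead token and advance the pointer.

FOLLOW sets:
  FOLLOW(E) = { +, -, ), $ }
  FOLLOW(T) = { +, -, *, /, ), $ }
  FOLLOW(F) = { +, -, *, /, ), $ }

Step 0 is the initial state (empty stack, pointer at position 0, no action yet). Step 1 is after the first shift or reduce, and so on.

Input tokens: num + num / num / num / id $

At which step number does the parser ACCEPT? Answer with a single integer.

Answer: 22

Derivation:
Step 1: shift num. Stack=[num] ptr=1 lookahead=+ remaining=[+ num / num / num / id $]
Step 2: reduce F->num. Stack=[F] ptr=1 lookahead=+ remaining=[+ num / num / num / id $]
Step 3: reduce T->F. Stack=[T] ptr=1 lookahead=+ remaining=[+ num / num / num / id $]
Step 4: reduce E->T. Stack=[E] ptr=1 lookahead=+ remaining=[+ num / num / num / id $]
Step 5: shift +. Stack=[E +] ptr=2 lookahead=num remaining=[num / num / num / id $]
Step 6: shift num. Stack=[E + num] ptr=3 lookahead=/ remaining=[/ num / num / id $]
Step 7: reduce F->num. Stack=[E + F] ptr=3 lookahead=/ remaining=[/ num / num / id $]
Step 8: reduce T->F. Stack=[E + T] ptr=3 lookahead=/ remaining=[/ num / num / id $]
Step 9: shift /. Stack=[E + T /] ptr=4 lookahead=num remaining=[num / num / id $]
Step 10: shift num. Stack=[E + T / num] ptr=5 lookahead=/ remaining=[/ num / id $]
Step 11: reduce F->num. Stack=[E + T / F] ptr=5 lookahead=/ remaining=[/ num / id $]
Step 12: reduce T->T / F. Stack=[E + T] ptr=5 lookahead=/ remaining=[/ num / id $]
Step 13: shift /. Stack=[E + T /] ptr=6 lookahead=num remaining=[num / id $]
Step 14: shift num. Stack=[E + T / num] ptr=7 lookahead=/ remaining=[/ id $]
Step 15: reduce F->num. Stack=[E + T / F] ptr=7 lookahead=/ remaining=[/ id $]
Step 16: reduce T->T / F. Stack=[E + T] ptr=7 lookahead=/ remaining=[/ id $]
Step 17: shift /. Stack=[E + T /] ptr=8 lookahead=id remaining=[id $]
Step 18: shift id. Stack=[E + T / id] ptr=9 lookahead=$ remaining=[$]
Step 19: reduce F->id. Stack=[E + T / F] ptr=9 lookahead=$ remaining=[$]
Step 20: reduce T->T / F. Stack=[E + T] ptr=9 lookahead=$ remaining=[$]
Step 21: reduce E->E + T. Stack=[E] ptr=9 lookahead=$ remaining=[$]
Step 22: accept. Stack=[E] ptr=9 lookahead=$ remaining=[$]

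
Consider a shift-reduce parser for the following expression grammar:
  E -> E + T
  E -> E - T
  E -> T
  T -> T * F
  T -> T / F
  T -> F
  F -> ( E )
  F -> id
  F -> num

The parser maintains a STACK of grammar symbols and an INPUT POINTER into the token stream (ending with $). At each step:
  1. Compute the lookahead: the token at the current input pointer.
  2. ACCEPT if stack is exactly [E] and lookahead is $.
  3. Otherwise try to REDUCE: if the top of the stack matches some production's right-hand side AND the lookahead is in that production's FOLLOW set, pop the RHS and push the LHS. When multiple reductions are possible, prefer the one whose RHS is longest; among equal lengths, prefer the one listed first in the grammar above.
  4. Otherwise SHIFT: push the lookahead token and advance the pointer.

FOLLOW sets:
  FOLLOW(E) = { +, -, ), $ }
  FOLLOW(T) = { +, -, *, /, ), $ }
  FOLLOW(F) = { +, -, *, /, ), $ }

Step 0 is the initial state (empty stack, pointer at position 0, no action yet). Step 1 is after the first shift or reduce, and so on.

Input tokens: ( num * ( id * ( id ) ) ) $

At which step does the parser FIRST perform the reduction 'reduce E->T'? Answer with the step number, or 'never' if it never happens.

Step 1: shift (. Stack=[(] ptr=1 lookahead=num remaining=[num * ( id * ( id ) ) ) $]
Step 2: shift num. Stack=[( num] ptr=2 lookahead=* remaining=[* ( id * ( id ) ) ) $]
Step 3: reduce F->num. Stack=[( F] ptr=2 lookahead=* remaining=[* ( id * ( id ) ) ) $]
Step 4: reduce T->F. Stack=[( T] ptr=2 lookahead=* remaining=[* ( id * ( id ) ) ) $]
Step 5: shift *. Stack=[( T *] ptr=3 lookahead=( remaining=[( id * ( id ) ) ) $]
Step 6: shift (. Stack=[( T * (] ptr=4 lookahead=id remaining=[id * ( id ) ) ) $]
Step 7: shift id. Stack=[( T * ( id] ptr=5 lookahead=* remaining=[* ( id ) ) ) $]
Step 8: reduce F->id. Stack=[( T * ( F] ptr=5 lookahead=* remaining=[* ( id ) ) ) $]
Step 9: reduce T->F. Stack=[( T * ( T] ptr=5 lookahead=* remaining=[* ( id ) ) ) $]
Step 10: shift *. Stack=[( T * ( T *] ptr=6 lookahead=( remaining=[( id ) ) ) $]
Step 11: shift (. Stack=[( T * ( T * (] ptr=7 lookahead=id remaining=[id ) ) ) $]
Step 12: shift id. Stack=[( T * ( T * ( id] ptr=8 lookahead=) remaining=[) ) ) $]
Step 13: reduce F->id. Stack=[( T * ( T * ( F] ptr=8 lookahead=) remaining=[) ) ) $]
Step 14: reduce T->F. Stack=[( T * ( T * ( T] ptr=8 lookahead=) remaining=[) ) ) $]
Step 15: reduce E->T. Stack=[( T * ( T * ( E] ptr=8 lookahead=) remaining=[) ) ) $]

Answer: 15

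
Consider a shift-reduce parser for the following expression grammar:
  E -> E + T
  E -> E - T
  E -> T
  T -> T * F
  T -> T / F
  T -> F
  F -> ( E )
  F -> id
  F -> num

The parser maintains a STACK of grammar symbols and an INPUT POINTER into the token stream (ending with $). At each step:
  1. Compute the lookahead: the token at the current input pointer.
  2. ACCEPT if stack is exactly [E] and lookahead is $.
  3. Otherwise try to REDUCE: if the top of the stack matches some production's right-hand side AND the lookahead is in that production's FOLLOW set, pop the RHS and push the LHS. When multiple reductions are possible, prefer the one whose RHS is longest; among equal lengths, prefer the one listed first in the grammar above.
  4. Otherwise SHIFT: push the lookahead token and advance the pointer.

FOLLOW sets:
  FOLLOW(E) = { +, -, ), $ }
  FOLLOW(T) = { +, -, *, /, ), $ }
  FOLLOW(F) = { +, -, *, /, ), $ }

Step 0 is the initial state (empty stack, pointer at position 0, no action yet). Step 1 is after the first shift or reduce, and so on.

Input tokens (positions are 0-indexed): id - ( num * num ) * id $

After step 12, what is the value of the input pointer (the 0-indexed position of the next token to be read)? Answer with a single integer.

Answer: 6

Derivation:
Step 1: shift id. Stack=[id] ptr=1 lookahead=- remaining=[- ( num * num ) * id $]
Step 2: reduce F->id. Stack=[F] ptr=1 lookahead=- remaining=[- ( num * num ) * id $]
Step 3: reduce T->F. Stack=[T] ptr=1 lookahead=- remaining=[- ( num * num ) * id $]
Step 4: reduce E->T. Stack=[E] ptr=1 lookahead=- remaining=[- ( num * num ) * id $]
Step 5: shift -. Stack=[E -] ptr=2 lookahead=( remaining=[( num * num ) * id $]
Step 6: shift (. Stack=[E - (] ptr=3 lookahead=num remaining=[num * num ) * id $]
Step 7: shift num. Stack=[E - ( num] ptr=4 lookahead=* remaining=[* num ) * id $]
Step 8: reduce F->num. Stack=[E - ( F] ptr=4 lookahead=* remaining=[* num ) * id $]
Step 9: reduce T->F. Stack=[E - ( T] ptr=4 lookahead=* remaining=[* num ) * id $]
Step 10: shift *. Stack=[E - ( T *] ptr=5 lookahead=num remaining=[num ) * id $]
Step 11: shift num. Stack=[E - ( T * num] ptr=6 lookahead=) remaining=[) * id $]
Step 12: reduce F->num. Stack=[E - ( T * F] ptr=6 lookahead=) remaining=[) * id $]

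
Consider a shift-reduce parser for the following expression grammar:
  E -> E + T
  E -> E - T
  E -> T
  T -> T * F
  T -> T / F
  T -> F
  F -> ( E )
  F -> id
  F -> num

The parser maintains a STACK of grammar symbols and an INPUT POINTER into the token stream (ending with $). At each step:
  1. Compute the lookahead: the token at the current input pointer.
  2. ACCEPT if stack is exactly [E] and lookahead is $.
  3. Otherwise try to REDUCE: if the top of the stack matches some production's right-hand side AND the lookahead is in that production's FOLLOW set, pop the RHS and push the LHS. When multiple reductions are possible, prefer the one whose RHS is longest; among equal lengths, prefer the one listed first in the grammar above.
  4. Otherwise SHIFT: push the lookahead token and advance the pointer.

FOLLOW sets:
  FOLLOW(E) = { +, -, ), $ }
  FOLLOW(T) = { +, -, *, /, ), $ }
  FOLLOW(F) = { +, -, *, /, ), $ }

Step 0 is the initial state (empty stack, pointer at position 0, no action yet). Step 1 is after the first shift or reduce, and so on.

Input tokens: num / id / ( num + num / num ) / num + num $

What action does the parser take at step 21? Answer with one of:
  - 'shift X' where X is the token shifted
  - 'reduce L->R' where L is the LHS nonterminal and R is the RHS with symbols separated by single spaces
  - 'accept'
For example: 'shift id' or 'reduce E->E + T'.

Answer: reduce T->T / F

Derivation:
Step 1: shift num. Stack=[num] ptr=1 lookahead=/ remaining=[/ id / ( num + num / num ) / num + num $]
Step 2: reduce F->num. Stack=[F] ptr=1 lookahead=/ remaining=[/ id / ( num + num / num ) / num + num $]
Step 3: reduce T->F. Stack=[T] ptr=1 lookahead=/ remaining=[/ id / ( num + num / num ) / num + num $]
Step 4: shift /. Stack=[T /] ptr=2 lookahead=id remaining=[id / ( num + num / num ) / num + num $]
Step 5: shift id. Stack=[T / id] ptr=3 lookahead=/ remaining=[/ ( num + num / num ) / num + num $]
Step 6: reduce F->id. Stack=[T / F] ptr=3 lookahead=/ remaining=[/ ( num + num / num ) / num + num $]
Step 7: reduce T->T / F. Stack=[T] ptr=3 lookahead=/ remaining=[/ ( num + num / num ) / num + num $]
Step 8: shift /. Stack=[T /] ptr=4 lookahead=( remaining=[( num + num / num ) / num + num $]
Step 9: shift (. Stack=[T / (] ptr=5 lookahead=num remaining=[num + num / num ) / num + num $]
Step 10: shift num. Stack=[T / ( num] ptr=6 lookahead=+ remaining=[+ num / num ) / num + num $]
Step 11: reduce F->num. Stack=[T / ( F] ptr=6 lookahead=+ remaining=[+ num / num ) / num + num $]
Step 12: reduce T->F. Stack=[T / ( T] ptr=6 lookahead=+ remaining=[+ num / num ) / num + num $]
Step 13: reduce E->T. Stack=[T / ( E] ptr=6 lookahead=+ remaining=[+ num / num ) / num + num $]
Step 14: shift +. Stack=[T / ( E +] ptr=7 lookahead=num remaining=[num / num ) / num + num $]
Step 15: shift num. Stack=[T / ( E + num] ptr=8 lookahead=/ remaining=[/ num ) / num + num $]
Step 16: reduce F->num. Stack=[T / ( E + F] ptr=8 lookahead=/ remaining=[/ num ) / num + num $]
Step 17: reduce T->F. Stack=[T / ( E + T] ptr=8 lookahead=/ remaining=[/ num ) / num + num $]
Step 18: shift /. Stack=[T / ( E + T /] ptr=9 lookahead=num remaining=[num ) / num + num $]
Step 19: shift num. Stack=[T / ( E + T / num] ptr=10 lookahead=) remaining=[) / num + num $]
Step 20: reduce F->num. Stack=[T / ( E + T / F] ptr=10 lookahead=) remaining=[) / num + num $]
Step 21: reduce T->T / F. Stack=[T / ( E + T] ptr=10 lookahead=) remaining=[) / num + num $]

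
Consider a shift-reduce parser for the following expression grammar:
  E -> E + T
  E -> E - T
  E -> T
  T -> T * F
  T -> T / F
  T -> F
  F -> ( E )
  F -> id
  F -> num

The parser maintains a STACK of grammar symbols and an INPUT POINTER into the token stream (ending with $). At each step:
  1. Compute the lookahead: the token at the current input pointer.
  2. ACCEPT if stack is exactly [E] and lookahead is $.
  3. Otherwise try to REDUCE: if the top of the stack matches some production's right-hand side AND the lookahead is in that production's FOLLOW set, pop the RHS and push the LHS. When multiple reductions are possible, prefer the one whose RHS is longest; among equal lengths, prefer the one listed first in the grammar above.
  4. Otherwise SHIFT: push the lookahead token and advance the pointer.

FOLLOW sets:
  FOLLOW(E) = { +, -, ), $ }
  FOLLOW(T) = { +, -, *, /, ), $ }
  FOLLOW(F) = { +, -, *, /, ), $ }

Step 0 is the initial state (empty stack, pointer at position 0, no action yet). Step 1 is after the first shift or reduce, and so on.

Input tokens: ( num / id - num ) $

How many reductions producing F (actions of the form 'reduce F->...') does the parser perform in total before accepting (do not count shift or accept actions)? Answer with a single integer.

Step 1: shift (. Stack=[(] ptr=1 lookahead=num remaining=[num / id - num ) $]
Step 2: shift num. Stack=[( num] ptr=2 lookahead=/ remaining=[/ id - num ) $]
Step 3: reduce F->num. Stack=[( F] ptr=2 lookahead=/ remaining=[/ id - num ) $]
Step 4: reduce T->F. Stack=[( T] ptr=2 lookahead=/ remaining=[/ id - num ) $]
Step 5: shift /. Stack=[( T /] ptr=3 lookahead=id remaining=[id - num ) $]
Step 6: shift id. Stack=[( T / id] ptr=4 lookahead=- remaining=[- num ) $]
Step 7: reduce F->id. Stack=[( T / F] ptr=4 lookahead=- remaining=[- num ) $]
Step 8: reduce T->T / F. Stack=[( T] ptr=4 lookahead=- remaining=[- num ) $]
Step 9: reduce E->T. Stack=[( E] ptr=4 lookahead=- remaining=[- num ) $]
Step 10: shift -. Stack=[( E -] ptr=5 lookahead=num remaining=[num ) $]
Step 11: shift num. Stack=[( E - num] ptr=6 lookahead=) remaining=[) $]
Step 12: reduce F->num. Stack=[( E - F] ptr=6 lookahead=) remaining=[) $]
Step 13: reduce T->F. Stack=[( E - T] ptr=6 lookahead=) remaining=[) $]
Step 14: reduce E->E - T. Stack=[( E] ptr=6 lookahead=) remaining=[) $]
Step 15: shift ). Stack=[( E )] ptr=7 lookahead=$ remaining=[$]
Step 16: reduce F->( E ). Stack=[F] ptr=7 lookahead=$ remaining=[$]
Step 17: reduce T->F. Stack=[T] ptr=7 lookahead=$ remaining=[$]
Step 18: reduce E->T. Stack=[E] ptr=7 lookahead=$ remaining=[$]
Step 19: accept. Stack=[E] ptr=7 lookahead=$ remaining=[$]

Answer: 4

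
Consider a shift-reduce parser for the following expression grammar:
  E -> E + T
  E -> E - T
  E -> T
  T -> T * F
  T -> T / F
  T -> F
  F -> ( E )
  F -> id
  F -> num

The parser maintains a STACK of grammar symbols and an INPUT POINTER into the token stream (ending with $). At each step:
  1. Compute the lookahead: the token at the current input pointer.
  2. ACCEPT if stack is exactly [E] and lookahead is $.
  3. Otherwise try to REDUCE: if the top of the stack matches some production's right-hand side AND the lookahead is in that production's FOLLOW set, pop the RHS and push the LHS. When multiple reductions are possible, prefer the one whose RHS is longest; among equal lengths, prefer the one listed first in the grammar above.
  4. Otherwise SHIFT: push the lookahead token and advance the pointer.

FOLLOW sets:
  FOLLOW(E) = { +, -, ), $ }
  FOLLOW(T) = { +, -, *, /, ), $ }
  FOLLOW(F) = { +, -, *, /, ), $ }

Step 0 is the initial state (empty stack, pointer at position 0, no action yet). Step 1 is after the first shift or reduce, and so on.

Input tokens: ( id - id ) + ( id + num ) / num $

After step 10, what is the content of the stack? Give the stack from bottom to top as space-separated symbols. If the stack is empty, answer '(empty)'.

Answer: ( E

Derivation:
Step 1: shift (. Stack=[(] ptr=1 lookahead=id remaining=[id - id ) + ( id + num ) / num $]
Step 2: shift id. Stack=[( id] ptr=2 lookahead=- remaining=[- id ) + ( id + num ) / num $]
Step 3: reduce F->id. Stack=[( F] ptr=2 lookahead=- remaining=[- id ) + ( id + num ) / num $]
Step 4: reduce T->F. Stack=[( T] ptr=2 lookahead=- remaining=[- id ) + ( id + num ) / num $]
Step 5: reduce E->T. Stack=[( E] ptr=2 lookahead=- remaining=[- id ) + ( id + num ) / num $]
Step 6: shift -. Stack=[( E -] ptr=3 lookahead=id remaining=[id ) + ( id + num ) / num $]
Step 7: shift id. Stack=[( E - id] ptr=4 lookahead=) remaining=[) + ( id + num ) / num $]
Step 8: reduce F->id. Stack=[( E - F] ptr=4 lookahead=) remaining=[) + ( id + num ) / num $]
Step 9: reduce T->F. Stack=[( E - T] ptr=4 lookahead=) remaining=[) + ( id + num ) / num $]
Step 10: reduce E->E - T. Stack=[( E] ptr=4 lookahead=) remaining=[) + ( id + num ) / num $]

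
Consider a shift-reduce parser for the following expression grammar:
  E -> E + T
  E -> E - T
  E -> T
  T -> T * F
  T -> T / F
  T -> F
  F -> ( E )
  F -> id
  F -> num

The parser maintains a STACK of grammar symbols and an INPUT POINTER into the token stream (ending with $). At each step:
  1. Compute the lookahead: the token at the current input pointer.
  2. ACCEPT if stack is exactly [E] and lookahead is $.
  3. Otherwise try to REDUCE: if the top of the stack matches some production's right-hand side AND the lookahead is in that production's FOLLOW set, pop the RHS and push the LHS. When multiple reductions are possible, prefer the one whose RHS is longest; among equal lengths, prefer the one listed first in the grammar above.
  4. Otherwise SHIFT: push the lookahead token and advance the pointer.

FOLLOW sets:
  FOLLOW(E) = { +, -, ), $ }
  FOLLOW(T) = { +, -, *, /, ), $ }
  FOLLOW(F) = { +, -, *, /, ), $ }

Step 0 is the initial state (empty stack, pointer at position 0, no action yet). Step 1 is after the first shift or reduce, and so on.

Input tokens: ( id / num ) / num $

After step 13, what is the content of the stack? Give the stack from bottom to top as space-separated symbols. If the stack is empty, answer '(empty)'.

Step 1: shift (. Stack=[(] ptr=1 lookahead=id remaining=[id / num ) / num $]
Step 2: shift id. Stack=[( id] ptr=2 lookahead=/ remaining=[/ num ) / num $]
Step 3: reduce F->id. Stack=[( F] ptr=2 lookahead=/ remaining=[/ num ) / num $]
Step 4: reduce T->F. Stack=[( T] ptr=2 lookahead=/ remaining=[/ num ) / num $]
Step 5: shift /. Stack=[( T /] ptr=3 lookahead=num remaining=[num ) / num $]
Step 6: shift num. Stack=[( T / num] ptr=4 lookahead=) remaining=[) / num $]
Step 7: reduce F->num. Stack=[( T / F] ptr=4 lookahead=) remaining=[) / num $]
Step 8: reduce T->T / F. Stack=[( T] ptr=4 lookahead=) remaining=[) / num $]
Step 9: reduce E->T. Stack=[( E] ptr=4 lookahead=) remaining=[) / num $]
Step 10: shift ). Stack=[( E )] ptr=5 lookahead=/ remaining=[/ num $]
Step 11: reduce F->( E ). Stack=[F] ptr=5 lookahead=/ remaining=[/ num $]
Step 12: reduce T->F. Stack=[T] ptr=5 lookahead=/ remaining=[/ num $]
Step 13: shift /. Stack=[T /] ptr=6 lookahead=num remaining=[num $]

Answer: T /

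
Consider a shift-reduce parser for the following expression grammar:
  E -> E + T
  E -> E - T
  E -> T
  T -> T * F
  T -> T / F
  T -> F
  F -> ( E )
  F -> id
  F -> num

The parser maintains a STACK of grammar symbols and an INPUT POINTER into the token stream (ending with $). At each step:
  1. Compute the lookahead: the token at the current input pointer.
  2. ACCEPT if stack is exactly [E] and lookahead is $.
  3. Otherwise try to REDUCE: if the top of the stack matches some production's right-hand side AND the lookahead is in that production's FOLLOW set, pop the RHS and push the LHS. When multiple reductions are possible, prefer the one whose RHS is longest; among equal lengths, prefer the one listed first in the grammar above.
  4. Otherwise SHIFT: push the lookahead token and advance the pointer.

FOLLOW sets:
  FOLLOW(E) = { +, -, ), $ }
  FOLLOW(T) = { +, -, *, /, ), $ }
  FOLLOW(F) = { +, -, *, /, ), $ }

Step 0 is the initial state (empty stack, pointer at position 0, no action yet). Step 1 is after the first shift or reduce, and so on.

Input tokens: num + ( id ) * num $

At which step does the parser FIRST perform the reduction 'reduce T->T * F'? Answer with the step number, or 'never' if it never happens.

Answer: 17

Derivation:
Step 1: shift num. Stack=[num] ptr=1 lookahead=+ remaining=[+ ( id ) * num $]
Step 2: reduce F->num. Stack=[F] ptr=1 lookahead=+ remaining=[+ ( id ) * num $]
Step 3: reduce T->F. Stack=[T] ptr=1 lookahead=+ remaining=[+ ( id ) * num $]
Step 4: reduce E->T. Stack=[E] ptr=1 lookahead=+ remaining=[+ ( id ) * num $]
Step 5: shift +. Stack=[E +] ptr=2 lookahead=( remaining=[( id ) * num $]
Step 6: shift (. Stack=[E + (] ptr=3 lookahead=id remaining=[id ) * num $]
Step 7: shift id. Stack=[E + ( id] ptr=4 lookahead=) remaining=[) * num $]
Step 8: reduce F->id. Stack=[E + ( F] ptr=4 lookahead=) remaining=[) * num $]
Step 9: reduce T->F. Stack=[E + ( T] ptr=4 lookahead=) remaining=[) * num $]
Step 10: reduce E->T. Stack=[E + ( E] ptr=4 lookahead=) remaining=[) * num $]
Step 11: shift ). Stack=[E + ( E )] ptr=5 lookahead=* remaining=[* num $]
Step 12: reduce F->( E ). Stack=[E + F] ptr=5 lookahead=* remaining=[* num $]
Step 13: reduce T->F. Stack=[E + T] ptr=5 lookahead=* remaining=[* num $]
Step 14: shift *. Stack=[E + T *] ptr=6 lookahead=num remaining=[num $]
Step 15: shift num. Stack=[E + T * num] ptr=7 lookahead=$ remaining=[$]
Step 16: reduce F->num. Stack=[E + T * F] ptr=7 lookahead=$ remaining=[$]
Step 17: reduce T->T * F. Stack=[E + T] ptr=7 lookahead=$ remaining=[$]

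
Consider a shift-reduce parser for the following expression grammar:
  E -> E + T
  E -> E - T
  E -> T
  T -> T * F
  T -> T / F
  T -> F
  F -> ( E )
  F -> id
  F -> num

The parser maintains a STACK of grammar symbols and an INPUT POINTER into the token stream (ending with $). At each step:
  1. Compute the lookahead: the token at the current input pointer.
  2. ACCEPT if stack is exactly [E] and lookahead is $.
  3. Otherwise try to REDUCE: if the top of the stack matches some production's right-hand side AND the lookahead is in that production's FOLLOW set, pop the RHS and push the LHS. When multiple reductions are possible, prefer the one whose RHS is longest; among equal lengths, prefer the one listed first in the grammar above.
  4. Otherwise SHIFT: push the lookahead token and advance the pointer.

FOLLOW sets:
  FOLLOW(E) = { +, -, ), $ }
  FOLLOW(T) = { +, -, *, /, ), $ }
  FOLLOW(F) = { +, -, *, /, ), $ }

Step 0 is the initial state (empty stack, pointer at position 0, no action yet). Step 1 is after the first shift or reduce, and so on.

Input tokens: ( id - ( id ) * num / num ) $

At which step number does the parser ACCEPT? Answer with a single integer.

Answer: 28

Derivation:
Step 1: shift (. Stack=[(] ptr=1 lookahead=id remaining=[id - ( id ) * num / num ) $]
Step 2: shift id. Stack=[( id] ptr=2 lookahead=- remaining=[- ( id ) * num / num ) $]
Step 3: reduce F->id. Stack=[( F] ptr=2 lookahead=- remaining=[- ( id ) * num / num ) $]
Step 4: reduce T->F. Stack=[( T] ptr=2 lookahead=- remaining=[- ( id ) * num / num ) $]
Step 5: reduce E->T. Stack=[( E] ptr=2 lookahead=- remaining=[- ( id ) * num / num ) $]
Step 6: shift -. Stack=[( E -] ptr=3 lookahead=( remaining=[( id ) * num / num ) $]
Step 7: shift (. Stack=[( E - (] ptr=4 lookahead=id remaining=[id ) * num / num ) $]
Step 8: shift id. Stack=[( E - ( id] ptr=5 lookahead=) remaining=[) * num / num ) $]
Step 9: reduce F->id. Stack=[( E - ( F] ptr=5 lookahead=) remaining=[) * num / num ) $]
Step 10: reduce T->F. Stack=[( E - ( T] ptr=5 lookahead=) remaining=[) * num / num ) $]
Step 11: reduce E->T. Stack=[( E - ( E] ptr=5 lookahead=) remaining=[) * num / num ) $]
Step 12: shift ). Stack=[( E - ( E )] ptr=6 lookahead=* remaining=[* num / num ) $]
Step 13: reduce F->( E ). Stack=[( E - F] ptr=6 lookahead=* remaining=[* num / num ) $]
Step 14: reduce T->F. Stack=[( E - T] ptr=6 lookahead=* remaining=[* num / num ) $]
Step 15: shift *. Stack=[( E - T *] ptr=7 lookahead=num remaining=[num / num ) $]
Step 16: shift num. Stack=[( E - T * num] ptr=8 lookahead=/ remaining=[/ num ) $]
Step 17: reduce F->num. Stack=[( E - T * F] ptr=8 lookahead=/ remaining=[/ num ) $]
Step 18: reduce T->T * F. Stack=[( E - T] ptr=8 lookahead=/ remaining=[/ num ) $]
Step 19: shift /. Stack=[( E - T /] ptr=9 lookahead=num remaining=[num ) $]
Step 20: shift num. Stack=[( E - T / num] ptr=10 lookahead=) remaining=[) $]
Step 21: reduce F->num. Stack=[( E - T / F] ptr=10 lookahead=) remaining=[) $]
Step 22: reduce T->T / F. Stack=[( E - T] ptr=10 lookahead=) remaining=[) $]
Step 23: reduce E->E - T. Stack=[( E] ptr=10 lookahead=) remaining=[) $]
Step 24: shift ). Stack=[( E )] ptr=11 lookahead=$ remaining=[$]
Step 25: reduce F->( E ). Stack=[F] ptr=11 lookahead=$ remaining=[$]
Step 26: reduce T->F. Stack=[T] ptr=11 lookahead=$ remaining=[$]
Step 27: reduce E->T. Stack=[E] ptr=11 lookahead=$ remaining=[$]
Step 28: accept. Stack=[E] ptr=11 lookahead=$ remaining=[$]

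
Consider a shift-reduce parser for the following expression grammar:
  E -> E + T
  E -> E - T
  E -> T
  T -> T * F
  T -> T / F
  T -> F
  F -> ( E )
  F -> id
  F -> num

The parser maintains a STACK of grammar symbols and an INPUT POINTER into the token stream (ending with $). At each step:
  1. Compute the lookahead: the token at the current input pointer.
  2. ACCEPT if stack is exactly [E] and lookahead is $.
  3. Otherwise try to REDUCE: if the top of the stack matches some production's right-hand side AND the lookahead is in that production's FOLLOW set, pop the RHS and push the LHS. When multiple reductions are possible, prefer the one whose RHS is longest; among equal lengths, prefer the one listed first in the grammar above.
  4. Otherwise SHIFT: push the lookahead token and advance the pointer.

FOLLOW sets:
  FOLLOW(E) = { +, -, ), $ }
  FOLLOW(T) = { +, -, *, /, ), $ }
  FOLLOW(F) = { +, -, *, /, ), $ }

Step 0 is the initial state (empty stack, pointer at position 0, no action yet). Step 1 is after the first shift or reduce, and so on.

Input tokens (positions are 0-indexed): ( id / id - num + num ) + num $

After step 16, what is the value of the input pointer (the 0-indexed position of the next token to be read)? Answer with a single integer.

Answer: 8

Derivation:
Step 1: shift (. Stack=[(] ptr=1 lookahead=id remaining=[id / id - num + num ) + num $]
Step 2: shift id. Stack=[( id] ptr=2 lookahead=/ remaining=[/ id - num + num ) + num $]
Step 3: reduce F->id. Stack=[( F] ptr=2 lookahead=/ remaining=[/ id - num + num ) + num $]
Step 4: reduce T->F. Stack=[( T] ptr=2 lookahead=/ remaining=[/ id - num + num ) + num $]
Step 5: shift /. Stack=[( T /] ptr=3 lookahead=id remaining=[id - num + num ) + num $]
Step 6: shift id. Stack=[( T / id] ptr=4 lookahead=- remaining=[- num + num ) + num $]
Step 7: reduce F->id. Stack=[( T / F] ptr=4 lookahead=- remaining=[- num + num ) + num $]
Step 8: reduce T->T / F. Stack=[( T] ptr=4 lookahead=- remaining=[- num + num ) + num $]
Step 9: reduce E->T. Stack=[( E] ptr=4 lookahead=- remaining=[- num + num ) + num $]
Step 10: shift -. Stack=[( E -] ptr=5 lookahead=num remaining=[num + num ) + num $]
Step 11: shift num. Stack=[( E - num] ptr=6 lookahead=+ remaining=[+ num ) + num $]
Step 12: reduce F->num. Stack=[( E - F] ptr=6 lookahead=+ remaining=[+ num ) + num $]
Step 13: reduce T->F. Stack=[( E - T] ptr=6 lookahead=+ remaining=[+ num ) + num $]
Step 14: reduce E->E - T. Stack=[( E] ptr=6 lookahead=+ remaining=[+ num ) + num $]
Step 15: shift +. Stack=[( E +] ptr=7 lookahead=num remaining=[num ) + num $]
Step 16: shift num. Stack=[( E + num] ptr=8 lookahead=) remaining=[) + num $]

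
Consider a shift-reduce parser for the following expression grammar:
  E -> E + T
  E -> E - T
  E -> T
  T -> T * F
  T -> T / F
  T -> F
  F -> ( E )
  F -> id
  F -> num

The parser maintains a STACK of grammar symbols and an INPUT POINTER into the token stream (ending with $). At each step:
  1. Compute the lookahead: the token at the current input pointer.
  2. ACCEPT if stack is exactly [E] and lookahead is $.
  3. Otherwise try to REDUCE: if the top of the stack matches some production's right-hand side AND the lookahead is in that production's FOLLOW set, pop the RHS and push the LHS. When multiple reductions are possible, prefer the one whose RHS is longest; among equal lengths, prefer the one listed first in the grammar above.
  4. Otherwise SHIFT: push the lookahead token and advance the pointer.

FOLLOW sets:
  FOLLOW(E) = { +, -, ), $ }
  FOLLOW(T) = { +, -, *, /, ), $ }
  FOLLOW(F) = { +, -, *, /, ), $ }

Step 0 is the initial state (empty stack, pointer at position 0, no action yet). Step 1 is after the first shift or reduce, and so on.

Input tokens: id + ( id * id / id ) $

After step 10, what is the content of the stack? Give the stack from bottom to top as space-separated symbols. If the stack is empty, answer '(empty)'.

Answer: E + ( T *

Derivation:
Step 1: shift id. Stack=[id] ptr=1 lookahead=+ remaining=[+ ( id * id / id ) $]
Step 2: reduce F->id. Stack=[F] ptr=1 lookahead=+ remaining=[+ ( id * id / id ) $]
Step 3: reduce T->F. Stack=[T] ptr=1 lookahead=+ remaining=[+ ( id * id / id ) $]
Step 4: reduce E->T. Stack=[E] ptr=1 lookahead=+ remaining=[+ ( id * id / id ) $]
Step 5: shift +. Stack=[E +] ptr=2 lookahead=( remaining=[( id * id / id ) $]
Step 6: shift (. Stack=[E + (] ptr=3 lookahead=id remaining=[id * id / id ) $]
Step 7: shift id. Stack=[E + ( id] ptr=4 lookahead=* remaining=[* id / id ) $]
Step 8: reduce F->id. Stack=[E + ( F] ptr=4 lookahead=* remaining=[* id / id ) $]
Step 9: reduce T->F. Stack=[E + ( T] ptr=4 lookahead=* remaining=[* id / id ) $]
Step 10: shift *. Stack=[E + ( T *] ptr=5 lookahead=id remaining=[id / id ) $]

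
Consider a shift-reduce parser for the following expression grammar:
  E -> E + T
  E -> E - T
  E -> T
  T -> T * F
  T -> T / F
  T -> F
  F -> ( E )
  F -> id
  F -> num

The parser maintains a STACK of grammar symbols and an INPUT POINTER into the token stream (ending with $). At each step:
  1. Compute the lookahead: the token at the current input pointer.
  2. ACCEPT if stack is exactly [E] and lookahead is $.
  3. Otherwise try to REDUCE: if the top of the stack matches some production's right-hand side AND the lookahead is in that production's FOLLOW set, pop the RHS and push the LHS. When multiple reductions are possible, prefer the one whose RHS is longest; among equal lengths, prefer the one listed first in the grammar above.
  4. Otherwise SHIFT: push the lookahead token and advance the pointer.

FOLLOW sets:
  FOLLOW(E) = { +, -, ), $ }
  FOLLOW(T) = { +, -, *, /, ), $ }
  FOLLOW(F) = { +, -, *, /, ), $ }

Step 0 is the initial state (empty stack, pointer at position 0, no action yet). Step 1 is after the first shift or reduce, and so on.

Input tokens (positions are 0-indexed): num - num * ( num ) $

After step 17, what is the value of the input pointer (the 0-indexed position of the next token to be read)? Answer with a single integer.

Answer: 7

Derivation:
Step 1: shift num. Stack=[num] ptr=1 lookahead=- remaining=[- num * ( num ) $]
Step 2: reduce F->num. Stack=[F] ptr=1 lookahead=- remaining=[- num * ( num ) $]
Step 3: reduce T->F. Stack=[T] ptr=1 lookahead=- remaining=[- num * ( num ) $]
Step 4: reduce E->T. Stack=[E] ptr=1 lookahead=- remaining=[- num * ( num ) $]
Step 5: shift -. Stack=[E -] ptr=2 lookahead=num remaining=[num * ( num ) $]
Step 6: shift num. Stack=[E - num] ptr=3 lookahead=* remaining=[* ( num ) $]
Step 7: reduce F->num. Stack=[E - F] ptr=3 lookahead=* remaining=[* ( num ) $]
Step 8: reduce T->F. Stack=[E - T] ptr=3 lookahead=* remaining=[* ( num ) $]
Step 9: shift *. Stack=[E - T *] ptr=4 lookahead=( remaining=[( num ) $]
Step 10: shift (. Stack=[E - T * (] ptr=5 lookahead=num remaining=[num ) $]
Step 11: shift num. Stack=[E - T * ( num] ptr=6 lookahead=) remaining=[) $]
Step 12: reduce F->num. Stack=[E - T * ( F] ptr=6 lookahead=) remaining=[) $]
Step 13: reduce T->F. Stack=[E - T * ( T] ptr=6 lookahead=) remaining=[) $]
Step 14: reduce E->T. Stack=[E - T * ( E] ptr=6 lookahead=) remaining=[) $]
Step 15: shift ). Stack=[E - T * ( E )] ptr=7 lookahead=$ remaining=[$]
Step 16: reduce F->( E ). Stack=[E - T * F] ptr=7 lookahead=$ remaining=[$]
Step 17: reduce T->T * F. Stack=[E - T] ptr=7 lookahead=$ remaining=[$]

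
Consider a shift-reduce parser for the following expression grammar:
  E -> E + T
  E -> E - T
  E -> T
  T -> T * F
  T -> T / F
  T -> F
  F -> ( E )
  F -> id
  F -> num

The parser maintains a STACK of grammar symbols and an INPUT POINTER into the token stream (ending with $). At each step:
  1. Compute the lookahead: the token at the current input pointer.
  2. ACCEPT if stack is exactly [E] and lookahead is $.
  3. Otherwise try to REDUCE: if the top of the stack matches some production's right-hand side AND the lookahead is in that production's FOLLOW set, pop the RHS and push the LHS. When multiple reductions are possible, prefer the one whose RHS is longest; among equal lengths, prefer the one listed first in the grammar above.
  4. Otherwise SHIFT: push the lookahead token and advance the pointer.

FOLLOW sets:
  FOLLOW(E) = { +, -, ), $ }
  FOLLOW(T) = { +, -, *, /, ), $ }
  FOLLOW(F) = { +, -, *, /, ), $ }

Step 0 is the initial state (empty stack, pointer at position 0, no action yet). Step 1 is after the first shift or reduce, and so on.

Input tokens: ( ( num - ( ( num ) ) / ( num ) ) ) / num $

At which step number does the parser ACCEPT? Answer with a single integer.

Answer: 43

Derivation:
Step 1: shift (. Stack=[(] ptr=1 lookahead=( remaining=[( num - ( ( num ) ) / ( num ) ) ) / num $]
Step 2: shift (. Stack=[( (] ptr=2 lookahead=num remaining=[num - ( ( num ) ) / ( num ) ) ) / num $]
Step 3: shift num. Stack=[( ( num] ptr=3 lookahead=- remaining=[- ( ( num ) ) / ( num ) ) ) / num $]
Step 4: reduce F->num. Stack=[( ( F] ptr=3 lookahead=- remaining=[- ( ( num ) ) / ( num ) ) ) / num $]
Step 5: reduce T->F. Stack=[( ( T] ptr=3 lookahead=- remaining=[- ( ( num ) ) / ( num ) ) ) / num $]
Step 6: reduce E->T. Stack=[( ( E] ptr=3 lookahead=- remaining=[- ( ( num ) ) / ( num ) ) ) / num $]
Step 7: shift -. Stack=[( ( E -] ptr=4 lookahead=( remaining=[( ( num ) ) / ( num ) ) ) / num $]
Step 8: shift (. Stack=[( ( E - (] ptr=5 lookahead=( remaining=[( num ) ) / ( num ) ) ) / num $]
Step 9: shift (. Stack=[( ( E - ( (] ptr=6 lookahead=num remaining=[num ) ) / ( num ) ) ) / num $]
Step 10: shift num. Stack=[( ( E - ( ( num] ptr=7 lookahead=) remaining=[) ) / ( num ) ) ) / num $]
Step 11: reduce F->num. Stack=[( ( E - ( ( F] ptr=7 lookahead=) remaining=[) ) / ( num ) ) ) / num $]
Step 12: reduce T->F. Stack=[( ( E - ( ( T] ptr=7 lookahead=) remaining=[) ) / ( num ) ) ) / num $]
Step 13: reduce E->T. Stack=[( ( E - ( ( E] ptr=7 lookahead=) remaining=[) ) / ( num ) ) ) / num $]
Step 14: shift ). Stack=[( ( E - ( ( E )] ptr=8 lookahead=) remaining=[) / ( num ) ) ) / num $]
Step 15: reduce F->( E ). Stack=[( ( E - ( F] ptr=8 lookahead=) remaining=[) / ( num ) ) ) / num $]
Step 16: reduce T->F. Stack=[( ( E - ( T] ptr=8 lookahead=) remaining=[) / ( num ) ) ) / num $]
Step 17: reduce E->T. Stack=[( ( E - ( E] ptr=8 lookahead=) remaining=[) / ( num ) ) ) / num $]
Step 18: shift ). Stack=[( ( E - ( E )] ptr=9 lookahead=/ remaining=[/ ( num ) ) ) / num $]
Step 19: reduce F->( E ). Stack=[( ( E - F] ptr=9 lookahead=/ remaining=[/ ( num ) ) ) / num $]
Step 20: reduce T->F. Stack=[( ( E - T] ptr=9 lookahead=/ remaining=[/ ( num ) ) ) / num $]
Step 21: shift /. Stack=[( ( E - T /] ptr=10 lookahead=( remaining=[( num ) ) ) / num $]
Step 22: shift (. Stack=[( ( E - T / (] ptr=11 lookahead=num remaining=[num ) ) ) / num $]
Step 23: shift num. Stack=[( ( E - T / ( num] ptr=12 lookahead=) remaining=[) ) ) / num $]
Step 24: reduce F->num. Stack=[( ( E - T / ( F] ptr=12 lookahead=) remaining=[) ) ) / num $]
Step 25: reduce T->F. Stack=[( ( E - T / ( T] ptr=12 lookahead=) remaining=[) ) ) / num $]
Step 26: reduce E->T. Stack=[( ( E - T / ( E] ptr=12 lookahead=) remaining=[) ) ) / num $]
Step 27: shift ). Stack=[( ( E - T / ( E )] ptr=13 lookahead=) remaining=[) ) / num $]
Step 28: reduce F->( E ). Stack=[( ( E - T / F] ptr=13 lookahead=) remaining=[) ) / num $]
Step 29: reduce T->T / F. Stack=[( ( E - T] ptr=13 lookahead=) remaining=[) ) / num $]
Step 30: reduce E->E - T. Stack=[( ( E] ptr=13 lookahead=) remaining=[) ) / num $]
Step 31: shift ). Stack=[( ( E )] ptr=14 lookahead=) remaining=[) / num $]
Step 32: reduce F->( E ). Stack=[( F] ptr=14 lookahead=) remaining=[) / num $]
Step 33: reduce T->F. Stack=[( T] ptr=14 lookahead=) remaining=[) / num $]
Step 34: reduce E->T. Stack=[( E] ptr=14 lookahead=) remaining=[) / num $]
Step 35: shift ). Stack=[( E )] ptr=15 lookahead=/ remaining=[/ num $]
Step 36: reduce F->( E ). Stack=[F] ptr=15 lookahead=/ remaining=[/ num $]
Step 37: reduce T->F. Stack=[T] ptr=15 lookahead=/ remaining=[/ num $]
Step 38: shift /. Stack=[T /] ptr=16 lookahead=num remaining=[num $]
Step 39: shift num. Stack=[T / num] ptr=17 lookahead=$ remaining=[$]
Step 40: reduce F->num. Stack=[T / F] ptr=17 lookahead=$ remaining=[$]
Step 41: reduce T->T / F. Stack=[T] ptr=17 lookahead=$ remaining=[$]
Step 42: reduce E->T. Stack=[E] ptr=17 lookahead=$ remaining=[$]
Step 43: accept. Stack=[E] ptr=17 lookahead=$ remaining=[$]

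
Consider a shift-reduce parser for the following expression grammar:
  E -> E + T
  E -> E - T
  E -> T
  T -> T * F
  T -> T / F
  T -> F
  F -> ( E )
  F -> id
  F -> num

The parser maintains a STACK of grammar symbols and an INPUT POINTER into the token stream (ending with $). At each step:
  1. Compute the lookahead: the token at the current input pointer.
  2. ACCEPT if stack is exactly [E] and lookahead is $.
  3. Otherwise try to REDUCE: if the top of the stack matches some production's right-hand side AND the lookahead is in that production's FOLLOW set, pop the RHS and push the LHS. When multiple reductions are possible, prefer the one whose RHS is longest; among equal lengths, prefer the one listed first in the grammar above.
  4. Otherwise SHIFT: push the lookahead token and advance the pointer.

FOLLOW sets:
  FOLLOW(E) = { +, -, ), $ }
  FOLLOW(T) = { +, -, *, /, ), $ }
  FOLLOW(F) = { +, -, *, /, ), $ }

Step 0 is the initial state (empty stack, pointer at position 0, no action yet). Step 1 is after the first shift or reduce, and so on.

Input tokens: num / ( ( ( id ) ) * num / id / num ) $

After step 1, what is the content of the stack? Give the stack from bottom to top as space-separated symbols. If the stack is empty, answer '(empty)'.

Answer: num

Derivation:
Step 1: shift num. Stack=[num] ptr=1 lookahead=/ remaining=[/ ( ( ( id ) ) * num / id / num ) $]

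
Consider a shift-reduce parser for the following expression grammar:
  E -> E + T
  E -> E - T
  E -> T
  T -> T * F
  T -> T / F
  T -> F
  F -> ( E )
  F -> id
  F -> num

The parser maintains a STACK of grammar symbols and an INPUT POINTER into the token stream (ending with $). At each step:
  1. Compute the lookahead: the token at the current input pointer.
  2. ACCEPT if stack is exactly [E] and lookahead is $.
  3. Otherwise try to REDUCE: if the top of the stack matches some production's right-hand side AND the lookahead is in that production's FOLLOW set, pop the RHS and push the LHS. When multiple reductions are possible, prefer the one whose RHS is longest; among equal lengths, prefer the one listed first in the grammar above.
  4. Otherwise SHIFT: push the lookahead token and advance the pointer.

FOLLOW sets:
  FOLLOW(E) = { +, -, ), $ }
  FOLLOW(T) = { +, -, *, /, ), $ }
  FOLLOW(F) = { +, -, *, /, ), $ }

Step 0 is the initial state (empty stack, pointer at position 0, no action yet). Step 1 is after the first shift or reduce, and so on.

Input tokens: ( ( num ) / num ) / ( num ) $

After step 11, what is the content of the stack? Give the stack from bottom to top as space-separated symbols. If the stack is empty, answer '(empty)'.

Answer: ( T / num

Derivation:
Step 1: shift (. Stack=[(] ptr=1 lookahead=( remaining=[( num ) / num ) / ( num ) $]
Step 2: shift (. Stack=[( (] ptr=2 lookahead=num remaining=[num ) / num ) / ( num ) $]
Step 3: shift num. Stack=[( ( num] ptr=3 lookahead=) remaining=[) / num ) / ( num ) $]
Step 4: reduce F->num. Stack=[( ( F] ptr=3 lookahead=) remaining=[) / num ) / ( num ) $]
Step 5: reduce T->F. Stack=[( ( T] ptr=3 lookahead=) remaining=[) / num ) / ( num ) $]
Step 6: reduce E->T. Stack=[( ( E] ptr=3 lookahead=) remaining=[) / num ) / ( num ) $]
Step 7: shift ). Stack=[( ( E )] ptr=4 lookahead=/ remaining=[/ num ) / ( num ) $]
Step 8: reduce F->( E ). Stack=[( F] ptr=4 lookahead=/ remaining=[/ num ) / ( num ) $]
Step 9: reduce T->F. Stack=[( T] ptr=4 lookahead=/ remaining=[/ num ) / ( num ) $]
Step 10: shift /. Stack=[( T /] ptr=5 lookahead=num remaining=[num ) / ( num ) $]
Step 11: shift num. Stack=[( T / num] ptr=6 lookahead=) remaining=[) / ( num ) $]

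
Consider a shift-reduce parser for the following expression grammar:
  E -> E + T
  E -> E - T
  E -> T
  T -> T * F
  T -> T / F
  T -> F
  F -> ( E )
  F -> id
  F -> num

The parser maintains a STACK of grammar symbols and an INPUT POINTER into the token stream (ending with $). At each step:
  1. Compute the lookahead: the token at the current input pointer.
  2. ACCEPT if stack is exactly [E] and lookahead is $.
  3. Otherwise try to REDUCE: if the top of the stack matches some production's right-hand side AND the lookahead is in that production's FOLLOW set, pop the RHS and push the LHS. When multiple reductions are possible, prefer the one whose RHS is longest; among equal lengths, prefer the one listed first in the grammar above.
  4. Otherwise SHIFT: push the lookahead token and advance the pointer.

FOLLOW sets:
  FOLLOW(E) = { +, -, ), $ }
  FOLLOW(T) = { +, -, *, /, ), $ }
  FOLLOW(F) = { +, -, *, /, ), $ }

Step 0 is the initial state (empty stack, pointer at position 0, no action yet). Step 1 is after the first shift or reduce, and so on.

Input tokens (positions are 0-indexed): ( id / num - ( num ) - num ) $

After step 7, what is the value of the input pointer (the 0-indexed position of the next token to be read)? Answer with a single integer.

Answer: 4

Derivation:
Step 1: shift (. Stack=[(] ptr=1 lookahead=id remaining=[id / num - ( num ) - num ) $]
Step 2: shift id. Stack=[( id] ptr=2 lookahead=/ remaining=[/ num - ( num ) - num ) $]
Step 3: reduce F->id. Stack=[( F] ptr=2 lookahead=/ remaining=[/ num - ( num ) - num ) $]
Step 4: reduce T->F. Stack=[( T] ptr=2 lookahead=/ remaining=[/ num - ( num ) - num ) $]
Step 5: shift /. Stack=[( T /] ptr=3 lookahead=num remaining=[num - ( num ) - num ) $]
Step 6: shift num. Stack=[( T / num] ptr=4 lookahead=- remaining=[- ( num ) - num ) $]
Step 7: reduce F->num. Stack=[( T / F] ptr=4 lookahead=- remaining=[- ( num ) - num ) $]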